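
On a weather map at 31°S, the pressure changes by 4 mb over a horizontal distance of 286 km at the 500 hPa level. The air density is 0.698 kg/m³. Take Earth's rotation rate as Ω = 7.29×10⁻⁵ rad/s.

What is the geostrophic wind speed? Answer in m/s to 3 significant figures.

26.7 m/s

Coriolis parameter at 31°S:
f = 2Ω sin φ = 2 × 7.29×10⁻⁵ × sin 31° = 7.51×10⁻⁵ s⁻¹
Pressure gradient: |∂P/∂n| = 400 Pa / 286000 m = 1.40×10⁻³ Pa/m
Geostrophic balance (pressure-gradient force = Coriolis force):
V_g = (1/(fρ)) |∂P/∂n| = 1.40×10⁻³ / (7.51×10⁻⁵ × 0.698) = 26.7 m/s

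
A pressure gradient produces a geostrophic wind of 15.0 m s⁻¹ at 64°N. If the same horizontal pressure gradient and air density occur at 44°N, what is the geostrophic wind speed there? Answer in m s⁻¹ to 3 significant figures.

19.4 m s⁻¹

With the same pressure gradient and density, V_g ∝ 1/f ∝ 1/sin φ.
V₂ = V₁ · sin φ₁ / sin φ₂ = 15.0 × sin 64° / sin 44°
V₂ = 15.0 × 0.8988/0.6947 = 19.4 m s⁻¹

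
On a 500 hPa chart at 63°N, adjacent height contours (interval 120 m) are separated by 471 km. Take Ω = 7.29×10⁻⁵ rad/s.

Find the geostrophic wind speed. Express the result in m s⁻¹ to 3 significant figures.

Coriolis parameter at 63°N:
f = 2Ω sin φ = 2 × 7.29×10⁻⁵ × sin 63° = 1.30×10⁻⁴ s⁻¹
Height gradient: |∂Z/∂n| = 120 m / 471000 m = 2.55×10⁻⁴
On a pressure surface, geostrophic balance gives V_g = (g/f)|∂Z/∂n|:
V_g = 9.81 × 2.55×10⁻⁴ / 1.30×10⁻⁴ = 19.2 m/s

19.2 m s⁻¹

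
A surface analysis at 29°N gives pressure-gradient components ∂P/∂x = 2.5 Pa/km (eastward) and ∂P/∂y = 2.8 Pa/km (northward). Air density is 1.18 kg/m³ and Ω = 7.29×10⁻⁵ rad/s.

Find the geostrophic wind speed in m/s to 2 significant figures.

Coriolis parameter at 29°N:
f = 2Ω sin φ = 2 × 7.29×10⁻⁵ × sin 29° = 7.07×10⁻⁵ s⁻¹
Component geostrophic relations (x east, y north):
u_g = −(1/(fρ)) ∂P/∂y,  v_g = (1/(fρ)) ∂P/∂x
u_g = −(2.8×10⁻³)/(7.07×10⁻⁵ × 1.18) = −33.6 m/s;  v_g = (2.5×10⁻³)/(7.07×10⁻⁵ × 1.18) = 30.0 m/s
|V_g| = √(u_g² + v_g²) = 45.0 m/s

45 m/s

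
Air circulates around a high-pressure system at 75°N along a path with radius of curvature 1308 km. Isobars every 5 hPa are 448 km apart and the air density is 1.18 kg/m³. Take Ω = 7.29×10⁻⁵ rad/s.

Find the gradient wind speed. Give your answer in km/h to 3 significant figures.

25.1 km/h

Coriolis parameter at 75°N:
f = 2Ω sin φ = 2 × 7.29×10⁻⁵ × sin 75° = 1.41×10⁻⁴ s⁻¹
Pressure gradient: |∂P/∂n| = 500 Pa / 448000 m = 1.12×10⁻³ Pa/m
Geostrophic speed: V_g = |∂P/∂n|/(fρ) = 1.12×10⁻³/(1.41×10⁻⁴ × 1.18) = 6.72 m/s
Around a high, pressure-gradient force acts outward with centrifugal, so Coriolis balances both:
fV = (1/ρ)|∂P/∂n| + V²/R  →  V² − fR·V + fR·V_g = 0
With fR = 1.41×10⁻⁴ × 1308×10³ m = 184 m/s:
V = [fR − √((fR)² − 4 fR V_g)]/2 = [184 − √(184² − 4×184×6.72)]/2 = 6.98 m/s
Supergeostrophic (V > V_g = 6.72 m/s), as expected around a high.
Converting: 6.98 m/s × 3.6 = 25.1 km/h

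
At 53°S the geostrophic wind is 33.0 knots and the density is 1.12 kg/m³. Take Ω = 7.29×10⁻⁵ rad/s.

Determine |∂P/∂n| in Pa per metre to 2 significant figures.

Coriolis parameter at 53°S:
f = 2Ω sin φ = 2 × 7.29×10⁻⁵ × sin 53° = 1.16×10⁻⁴ s⁻¹
Wind speed in SI: 33.0 knots = 17.0 m/s
Geostrophic balance rearranged: |∂P/∂n| = f ρ V_g
|∂P/∂n| = 1.16×10⁻⁴ × 1.12 × 17.0 = 2.21×10⁻³ Pa/m

2.2×10⁻³ Pa/m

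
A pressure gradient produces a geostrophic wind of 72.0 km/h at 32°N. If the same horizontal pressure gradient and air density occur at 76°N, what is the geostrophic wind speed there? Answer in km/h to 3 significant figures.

39.3 km/h

With the same pressure gradient and density, V_g ∝ 1/f ∝ 1/sin φ.
V₂ = V₁ · sin φ₁ / sin φ₂ = 72.0 × sin 32° / sin 76°
V₂ = 72.0 × 0.5299/0.9703 = 39.3 km/h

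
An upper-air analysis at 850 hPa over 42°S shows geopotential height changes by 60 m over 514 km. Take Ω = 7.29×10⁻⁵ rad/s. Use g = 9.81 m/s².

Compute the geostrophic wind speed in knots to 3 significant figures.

22.8 knots

Coriolis parameter at 42°S:
f = 2Ω sin φ = 2 × 7.29×10⁻⁵ × sin 42° = 9.76×10⁻⁵ s⁻¹
Height gradient: |∂Z/∂n| = 60 m / 514000 m = 1.17×10⁻⁴
On a pressure surface, geostrophic balance gives V_g = (g/f)|∂Z/∂n|:
V_g = 9.81 × 1.17×10⁻⁴ / 9.76×10⁻⁵ = 11.7 m/s
Converting: 11.7 m/s × 1.944 = 22.8 knots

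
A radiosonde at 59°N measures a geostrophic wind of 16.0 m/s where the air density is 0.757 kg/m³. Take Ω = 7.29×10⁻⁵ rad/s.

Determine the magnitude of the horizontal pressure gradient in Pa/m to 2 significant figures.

Coriolis parameter at 59°N:
f = 2Ω sin φ = 2 × 7.29×10⁻⁵ × sin 59° = 1.25×10⁻⁴ s⁻¹
Geostrophic balance rearranged: |∂P/∂n| = f ρ V_g
|∂P/∂n| = 1.25×10⁻⁴ × 0.757 × 16.0 = 1.51×10⁻³ Pa/m

1.5×10⁻³ Pa/m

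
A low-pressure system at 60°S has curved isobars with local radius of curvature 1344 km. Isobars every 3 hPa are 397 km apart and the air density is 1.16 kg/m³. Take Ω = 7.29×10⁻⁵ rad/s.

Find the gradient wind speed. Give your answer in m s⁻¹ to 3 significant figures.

Coriolis parameter at 60°S:
f = 2Ω sin φ = 2 × 7.29×10⁻⁵ × sin 60° = 1.26×10⁻⁴ s⁻¹
Pressure gradient: |∂P/∂n| = 300 Pa / 397000 m = 7.56×10⁻⁴ Pa/m
Geostrophic speed: V_g = |∂P/∂n|/(fρ) = 7.56×10⁻⁴/(1.26×10⁻⁴ × 1.16) = 5.16 m/s
Around a low, centrifugal force acts outward with Coriolis, so pressure-gradient force balances both:
(1/ρ)|∂P/∂n| = fV + V²/R  →  V² + fR·V − fR·V_g = 0
With fR = 1.26×10⁻⁴ × 1344×10³ m = 170 m/s:
V = [−fR + √((fR)² + 4 fR V_g)]/2 = [−170 + √(170² + 4×170×5.16)]/2 = 5.01 m/s
Subgeostrophic (V < V_g = 5.16 m/s), as expected around a low.

5.01 m s⁻¹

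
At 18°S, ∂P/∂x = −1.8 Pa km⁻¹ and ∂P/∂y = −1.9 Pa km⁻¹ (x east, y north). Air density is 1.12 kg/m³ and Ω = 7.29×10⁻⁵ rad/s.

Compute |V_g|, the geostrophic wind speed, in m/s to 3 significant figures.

Coriolis parameter at 18°S:
f = 2Ω sin φ = 2 × 7.29×10⁻⁵ × sin 18° = 4.51×10⁻⁵ s⁻¹
In the Southern Hemisphere f is negative: f = −4.51×10⁻⁵ s⁻¹.
Component geostrophic relations (x east, y north):
u_g = −(1/(fρ)) ∂P/∂y,  v_g = (1/(fρ)) ∂P/∂x
u_g = −(−1.9×10⁻³)/(−4.51×10⁻⁵ × 1.12) = −37.7 m/s;  v_g = (−1.8×10⁻³)/(−4.51×10⁻⁵ × 1.12) = 35.7 m/s
|V_g| = √(u_g² + v_g²) = 51.9 m/s

51.9 m/s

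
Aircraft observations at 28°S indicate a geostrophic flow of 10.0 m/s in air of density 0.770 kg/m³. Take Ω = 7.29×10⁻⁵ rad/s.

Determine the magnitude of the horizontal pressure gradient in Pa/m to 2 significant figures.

5.3×10⁻⁴ Pa/m

Coriolis parameter at 28°S:
f = 2Ω sin φ = 2 × 7.29×10⁻⁵ × sin 28° = 6.84×10⁻⁵ s⁻¹
Geostrophic balance rearranged: |∂P/∂n| = f ρ V_g
|∂P/∂n| = 6.84×10⁻⁵ × 0.770 × 10.0 = 5.27×10⁻⁴ Pa/m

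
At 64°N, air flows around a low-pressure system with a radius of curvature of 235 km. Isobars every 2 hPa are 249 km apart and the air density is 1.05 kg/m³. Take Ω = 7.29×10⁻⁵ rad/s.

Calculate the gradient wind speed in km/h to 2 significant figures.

Coriolis parameter at 64°N:
f = 2Ω sin φ = 2 × 7.29×10⁻⁵ × sin 64° = 1.31×10⁻⁴ s⁻¹
Pressure gradient: |∂P/∂n| = 200 Pa / 249000 m = 8.03×10⁻⁴ Pa/m
Geostrophic speed: V_g = |∂P/∂n|/(fρ) = 8.03×10⁻⁴/(1.31×10⁻⁴ × 1.05) = 5.84 m/s
Around a low, centrifugal force acts outward with Coriolis, so pressure-gradient force balances both:
(1/ρ)|∂P/∂n| = fV + V²/R  →  V² + fR·V − fR·V_g = 0
With fR = 1.31×10⁻⁴ × 235×10³ m = 30.8 m/s:
V = [−fR + √((fR)² + 4 fR V_g)]/2 = [−30.8 + √(30.8² + 4×30.8×5.84)]/2 = 5.02 m/s
Subgeostrophic (V < V_g = 5.84 m/s), as expected around a low.
Converting: 5.02 m/s × 3.6 = 18 km/h

18 km/h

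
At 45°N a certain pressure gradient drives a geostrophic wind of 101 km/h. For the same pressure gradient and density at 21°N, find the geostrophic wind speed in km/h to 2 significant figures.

With the same pressure gradient and density, V_g ∝ 1/f ∝ 1/sin φ.
V₂ = V₁ · sin φ₁ / sin φ₂ = 101 × sin 45° / sin 21°
V₂ = 101 × 0.7071/0.3584 = 200 km/h

200 km/h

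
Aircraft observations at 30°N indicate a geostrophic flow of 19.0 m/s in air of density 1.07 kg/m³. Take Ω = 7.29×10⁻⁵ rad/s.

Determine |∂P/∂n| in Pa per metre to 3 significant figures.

Coriolis parameter at 30°N:
f = 2Ω sin φ = 2 × 7.29×10⁻⁵ × sin 30° = 7.29×10⁻⁵ s⁻¹
Geostrophic balance rearranged: |∂P/∂n| = f ρ V_g
|∂P/∂n| = 7.29×10⁻⁵ × 1.07 × 19.0 = 1.48×10⁻³ Pa/m

1.48×10⁻³ Pa/m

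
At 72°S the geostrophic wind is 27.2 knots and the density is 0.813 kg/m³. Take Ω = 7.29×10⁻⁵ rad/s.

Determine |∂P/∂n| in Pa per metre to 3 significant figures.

1.58×10⁻³ Pa/m

Coriolis parameter at 72°S:
f = 2Ω sin φ = 2 × 7.29×10⁻⁵ × sin 72° = 1.39×10⁻⁴ s⁻¹
Wind speed in SI: 27.2 knots = 14.0 m/s
Geostrophic balance rearranged: |∂P/∂n| = f ρ V_g
|∂P/∂n| = 1.39×10⁻⁴ × 0.813 × 14.0 = 1.58×10⁻³ Pa/m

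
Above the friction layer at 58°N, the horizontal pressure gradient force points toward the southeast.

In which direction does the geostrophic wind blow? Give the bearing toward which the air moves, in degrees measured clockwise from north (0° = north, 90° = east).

The pressure-gradient force points toward the southeast (bearing 135°).
Geostrophic balance: in the Northern Hemisphere the Coriolis force deflects motion to the right, so the geostrophic wind blows 90° to the right of the pressure-gradient force (low pressure on the left).
Rotating 135° by 90° clockwise gives 225° — the wind blows toward the southwest.

225°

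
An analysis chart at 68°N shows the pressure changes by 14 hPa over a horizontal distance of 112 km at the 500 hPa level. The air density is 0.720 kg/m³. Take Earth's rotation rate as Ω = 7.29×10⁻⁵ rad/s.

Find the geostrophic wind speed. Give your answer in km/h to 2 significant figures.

Coriolis parameter at 68°N:
f = 2Ω sin φ = 2 × 7.29×10⁻⁵ × sin 68° = 1.35×10⁻⁴ s⁻¹
Pressure gradient: |∂P/∂n| = 1400 Pa / 112000 m = 1.25×10⁻² Pa/m
Geostrophic balance (pressure-gradient force = Coriolis force):
V_g = (1/(fρ)) |∂P/∂n| = 1.25×10⁻² / (1.35×10⁻⁴ × 0.720) = 128 m/s
Converting: 128 m/s × 3.6 = 460 km/h

460 km/h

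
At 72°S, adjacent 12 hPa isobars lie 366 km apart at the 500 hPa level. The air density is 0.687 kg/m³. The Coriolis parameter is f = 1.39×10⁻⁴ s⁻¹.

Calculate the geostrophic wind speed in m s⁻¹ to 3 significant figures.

34.3 m s⁻¹

Pressure gradient: |∂P/∂n| = 1200 Pa / 366000 m = 3.28×10⁻³ Pa/m
Geostrophic balance (pressure-gradient force = Coriolis force):
V_g = (1/(fρ)) |∂P/∂n| = 3.28×10⁻³ / (1.39×10⁻⁴ × 0.687) = 34.3 m/s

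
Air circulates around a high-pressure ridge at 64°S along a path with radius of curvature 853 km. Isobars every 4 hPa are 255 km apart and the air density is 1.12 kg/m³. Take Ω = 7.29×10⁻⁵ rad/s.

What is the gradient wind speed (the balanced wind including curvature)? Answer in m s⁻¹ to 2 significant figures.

Coriolis parameter at 64°S:
f = 2Ω sin φ = 2 × 7.29×10⁻⁵ × sin 64° = 1.31×10⁻⁴ s⁻¹
Pressure gradient: |∂P/∂n| = 400 Pa / 255000 m = 1.57×10⁻³ Pa/m
Geostrophic speed: V_g = |∂P/∂n|/(fρ) = 1.57×10⁻³/(1.31×10⁻⁴ × 1.12) = 10.7 m/s
Around a high, pressure-gradient force acts outward with centrifugal, so Coriolis balances both:
fV = (1/ρ)|∂P/∂n| + V²/R  →  V² − fR·V + fR·V_g = 0
With fR = 1.31×10⁻⁴ × 853×10³ m = 112 m/s:
V = [fR − √((fR)² − 4 fR V_g)]/2 = [112 − √(112² − 4×112×10.7)]/2 = 12 m/s
Supergeostrophic (V > V_g = 10.7 m/s), as expected around a high.

12 m s⁻¹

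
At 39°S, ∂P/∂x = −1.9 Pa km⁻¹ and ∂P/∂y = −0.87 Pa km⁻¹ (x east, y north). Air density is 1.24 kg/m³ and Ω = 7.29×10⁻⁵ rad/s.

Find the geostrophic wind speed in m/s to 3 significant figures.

18.4 m/s

Coriolis parameter at 39°S:
f = 2Ω sin φ = 2 × 7.29×10⁻⁵ × sin 39° = 9.18×10⁻⁵ s⁻¹
In the Southern Hemisphere f is negative: f = −9.18×10⁻⁵ s⁻¹.
Component geostrophic relations (x east, y north):
u_g = −(1/(fρ)) ∂P/∂y,  v_g = (1/(fρ)) ∂P/∂x
u_g = −(−0.87×10⁻³)/(−9.18×10⁻⁵ × 1.24) = −7.65 m/s;  v_g = (−1.9×10⁻³)/(−9.18×10⁻⁵ × 1.24) = 16.7 m/s
|V_g| = √(u_g² + v_g²) = 18.4 m/s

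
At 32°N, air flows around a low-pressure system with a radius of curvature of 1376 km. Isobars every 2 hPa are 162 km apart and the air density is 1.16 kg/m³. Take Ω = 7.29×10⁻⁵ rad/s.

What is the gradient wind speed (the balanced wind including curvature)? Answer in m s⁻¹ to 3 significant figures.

12.3 m s⁻¹

Coriolis parameter at 32°N:
f = 2Ω sin φ = 2 × 7.29×10⁻⁵ × sin 32° = 7.73×10⁻⁵ s⁻¹
Pressure gradient: |∂P/∂n| = 200 Pa / 162000 m = 1.23×10⁻³ Pa/m
Geostrophic speed: V_g = |∂P/∂n|/(fρ) = 1.23×10⁻³/(7.73×10⁻⁵ × 1.16) = 13.8 m/s
Around a low, centrifugal force acts outward with Coriolis, so pressure-gradient force balances both:
(1/ρ)|∂P/∂n| = fV + V²/R  →  V² + fR·V − fR·V_g = 0
With fR = 7.73×10⁻⁵ × 1376×10³ m = 106 m/s:
V = [−fR + √((fR)² + 4 fR V_g)]/2 = [−106 + √(106² + 4×106×13.8)]/2 = 12.3 m/s
Subgeostrophic (V < V_g = 13.8 m/s), as expected around a low.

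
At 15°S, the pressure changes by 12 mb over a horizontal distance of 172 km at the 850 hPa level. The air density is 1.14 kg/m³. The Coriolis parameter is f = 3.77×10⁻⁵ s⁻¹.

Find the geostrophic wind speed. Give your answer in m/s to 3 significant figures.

Pressure gradient: |∂P/∂n| = 1200 Pa / 172000 m = 6.98×10⁻³ Pa/m
Geostrophic balance (pressure-gradient force = Coriolis force):
V_g = (1/(fρ)) |∂P/∂n| = 6.98×10⁻³ / (3.77×10⁻⁵ × 1.14) = 162 m/s

162 m/s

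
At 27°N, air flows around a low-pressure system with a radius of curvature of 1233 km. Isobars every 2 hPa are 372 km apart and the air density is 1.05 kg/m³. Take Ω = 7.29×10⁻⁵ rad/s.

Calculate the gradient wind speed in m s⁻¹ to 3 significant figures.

7.12 m s⁻¹

Coriolis parameter at 27°N:
f = 2Ω sin φ = 2 × 7.29×10⁻⁵ × sin 27° = 6.62×10⁻⁵ s⁻¹
Pressure gradient: |∂P/∂n| = 200 Pa / 372000 m = 5.38×10⁻⁴ Pa/m
Geostrophic speed: V_g = |∂P/∂n|/(fρ) = 5.38×10⁻⁴/(6.62×10⁻⁵ × 1.05) = 7.74 m/s
Around a low, centrifugal force acts outward with Coriolis, so pressure-gradient force balances both:
(1/ρ)|∂P/∂n| = fV + V²/R  →  V² + fR·V − fR·V_g = 0
With fR = 6.62×10⁻⁵ × 1233×10³ m = 81.6 m/s:
V = [−fR + √((fR)² + 4 fR V_g)]/2 = [−81.6 + √(81.6² + 4×81.6×7.74)]/2 = 7.12 m/s
Subgeostrophic (V < V_g = 7.74 m/s), as expected around a low.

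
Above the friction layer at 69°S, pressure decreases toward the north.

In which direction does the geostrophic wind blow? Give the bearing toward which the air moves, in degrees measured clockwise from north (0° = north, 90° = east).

270°

The pressure-gradient force points toward the north (bearing 000°).
Geostrophic balance: in the Southern Hemisphere the Coriolis force deflects motion to the left, so the geostrophic wind blows 90° to the left of the pressure-gradient force (low pressure on the right).
Rotating 000° by 90° counterclockwise gives 270° — the wind blows toward the west.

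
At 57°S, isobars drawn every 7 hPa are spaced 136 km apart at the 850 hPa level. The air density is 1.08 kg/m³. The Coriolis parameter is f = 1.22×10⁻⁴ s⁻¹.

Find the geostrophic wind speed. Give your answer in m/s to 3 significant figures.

39.1 m/s

Pressure gradient: |∂P/∂n| = 700 Pa / 136000 m = 5.15×10⁻³ Pa/m
Geostrophic balance (pressure-gradient force = Coriolis force):
V_g = (1/(fρ)) |∂P/∂n| = 5.15×10⁻³ / (1.22×10⁻⁴ × 1.08) = 39.1 m/s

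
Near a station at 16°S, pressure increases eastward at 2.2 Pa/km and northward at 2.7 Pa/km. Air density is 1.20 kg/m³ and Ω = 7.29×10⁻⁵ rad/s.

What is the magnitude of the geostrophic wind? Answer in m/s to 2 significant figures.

Coriolis parameter at 16°S:
f = 2Ω sin φ = 2 × 7.29×10⁻⁵ × sin 16° = 4.02×10⁻⁵ s⁻¹
In the Southern Hemisphere f is negative: f = −4.02×10⁻⁵ s⁻¹.
Component geostrophic relations (x east, y north):
u_g = −(1/(fρ)) ∂P/∂y,  v_g = (1/(fρ)) ∂P/∂x
u_g = −(2.7×10⁻³)/(−4.02×10⁻⁵ × 1.20) = 56.0 m/s;  v_g = (2.2×10⁻³)/(−4.02×10⁻⁵ × 1.20) = −45.6 m/s
|V_g| = √(u_g² + v_g²) = 72.2 m/s

72 m/s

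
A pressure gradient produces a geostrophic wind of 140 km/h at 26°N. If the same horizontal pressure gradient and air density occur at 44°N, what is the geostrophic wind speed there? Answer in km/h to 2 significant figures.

With the same pressure gradient and density, V_g ∝ 1/f ∝ 1/sin φ.
V₂ = V₁ · sin φ₁ / sin φ₂ = 140 × sin 26° / sin 44°
V₂ = 140 × 0.4384/0.6947 = 88 km/h

88 km/h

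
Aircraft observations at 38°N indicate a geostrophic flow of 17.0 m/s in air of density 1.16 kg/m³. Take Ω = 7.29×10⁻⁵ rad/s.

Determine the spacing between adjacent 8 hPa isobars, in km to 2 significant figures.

Coriolis parameter at 38°N:
f = 2Ω sin φ = 2 × 7.29×10⁻⁵ × sin 38° = 8.98×10⁻⁵ s⁻¹
Geostrophic balance rearranged: |∂P/∂n| = f ρ V_g
|∂P/∂n| = 8.98×10⁻⁵ × 1.16 × 17.0 = 1.77×10⁻³ Pa/m
Isobar spacing: Δn = ΔP/|∂P/∂n| = 800 Pa / 1.77×10⁻³ Pa/m = 451943 m ≈ 450 km

450 km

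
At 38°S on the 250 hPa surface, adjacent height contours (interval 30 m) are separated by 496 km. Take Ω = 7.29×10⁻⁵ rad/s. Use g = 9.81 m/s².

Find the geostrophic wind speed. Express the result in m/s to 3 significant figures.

6.61 m/s

Coriolis parameter at 38°S:
f = 2Ω sin φ = 2 × 7.29×10⁻⁵ × sin 38° = 8.98×10⁻⁵ s⁻¹
Height gradient: |∂Z/∂n| = 30 m / 496000 m = 6.05×10⁻⁵
On a pressure surface, geostrophic balance gives V_g = (g/f)|∂Z/∂n|:
V_g = 9.81 × 6.05×10⁻⁵ / 8.98×10⁻⁵ = 6.61 m/s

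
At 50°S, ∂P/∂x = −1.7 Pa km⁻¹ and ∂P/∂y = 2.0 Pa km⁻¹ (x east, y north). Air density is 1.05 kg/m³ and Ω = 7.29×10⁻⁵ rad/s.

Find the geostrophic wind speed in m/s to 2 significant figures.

22 m/s

Coriolis parameter at 50°S:
f = 2Ω sin φ = 2 × 7.29×10⁻⁵ × sin 50° = 1.12×10⁻⁴ s⁻¹
In the Southern Hemisphere f is negative: f = −1.12×10⁻⁴ s⁻¹.
Component geostrophic relations (x east, y north):
u_g = −(1/(fρ)) ∂P/∂y,  v_g = (1/(fρ)) ∂P/∂x
u_g = −(2.0×10⁻³)/(−1.12×10⁻⁴ × 1.05) = 17.1 m/s;  v_g = (−1.7×10⁻³)/(−1.12×10⁻⁴ × 1.05) = 14.5 m/s
|V_g| = √(u_g² + v_g²) = 22.4 m/s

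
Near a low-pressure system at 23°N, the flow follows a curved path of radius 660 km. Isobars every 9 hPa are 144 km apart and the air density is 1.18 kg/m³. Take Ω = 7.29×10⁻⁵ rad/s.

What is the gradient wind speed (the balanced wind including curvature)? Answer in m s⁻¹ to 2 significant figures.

43 m s⁻¹

Coriolis parameter at 23°N:
f = 2Ω sin φ = 2 × 7.29×10⁻⁵ × sin 23° = 5.70×10⁻⁵ s⁻¹
Pressure gradient: |∂P/∂n| = 900 Pa / 144000 m = 6.25×10⁻³ Pa/m
Geostrophic speed: V_g = |∂P/∂n|/(fρ) = 6.25×10⁻³/(5.70×10⁻⁵ × 1.18) = 93.0 m/s
Around a low, centrifugal force acts outward with Coriolis, so pressure-gradient force balances both:
(1/ρ)|∂P/∂n| = fV + V²/R  →  V² + fR·V − fR·V_g = 0
With fR = 5.70×10⁻⁵ × 660×10³ m = 37.6 m/s:
V = [−fR + √((fR)² + 4 fR V_g)]/2 = [−37.6 + √(37.6² + 4×37.6×93)]/2 = 43.2 m/s
Subgeostrophic (V < V_g = 93 m/s), as expected around a low.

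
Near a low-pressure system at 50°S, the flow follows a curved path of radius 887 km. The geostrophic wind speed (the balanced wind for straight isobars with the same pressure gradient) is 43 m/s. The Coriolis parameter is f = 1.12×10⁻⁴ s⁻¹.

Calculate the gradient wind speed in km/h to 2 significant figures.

120 km/h

Around a low, centrifugal force acts outward with Coriolis, so pressure-gradient force balances both:
(1/ρ)|∂P/∂n| = fV + V²/R  →  V² + fR·V − fR·V_g = 0
With fR = 1.12×10⁻⁴ × 887×10³ m = 99.3 m/s:
V = [−fR + √((fR)² + 4 fR V_g)]/2 = [−99.3 + √(99.3² + 4×99.3×43)]/2 = 32.4 m/s
Subgeostrophic (V < V_g = 43 m/s), as expected around a low.
Converting: 32.4 m/s × 3.6 = 120 km/h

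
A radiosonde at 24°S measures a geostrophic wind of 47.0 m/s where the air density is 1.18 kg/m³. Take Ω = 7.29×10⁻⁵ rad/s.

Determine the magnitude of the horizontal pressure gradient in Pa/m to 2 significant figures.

3.3×10⁻³ Pa/m

Coriolis parameter at 24°S:
f = 2Ω sin φ = 2 × 7.29×10⁻⁵ × sin 24° = 5.93×10⁻⁵ s⁻¹
Geostrophic balance rearranged: |∂P/∂n| = f ρ V_g
|∂P/∂n| = 5.93×10⁻⁵ × 1.18 × 47.0 = 3.29×10⁻³ Pa/m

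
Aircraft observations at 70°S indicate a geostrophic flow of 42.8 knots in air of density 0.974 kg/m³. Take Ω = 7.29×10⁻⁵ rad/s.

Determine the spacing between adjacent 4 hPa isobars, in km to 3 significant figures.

Coriolis parameter at 70°S:
f = 2Ω sin φ = 2 × 7.29×10⁻⁵ × sin 70° = 1.37×10⁻⁴ s⁻¹
Wind speed in SI: 42.8 knots = 22.0 m/s
Geostrophic balance rearranged: |∂P/∂n| = f ρ V_g
|∂P/∂n| = 1.37×10⁻⁴ × 0.974 × 22.0 = 2.94×10⁻³ Pa/m
Isobar spacing: Δn = ΔP/|∂P/∂n| = 400 Pa / 2.94×10⁻³ Pa/m = 136137 m ≈ 136 km

136 km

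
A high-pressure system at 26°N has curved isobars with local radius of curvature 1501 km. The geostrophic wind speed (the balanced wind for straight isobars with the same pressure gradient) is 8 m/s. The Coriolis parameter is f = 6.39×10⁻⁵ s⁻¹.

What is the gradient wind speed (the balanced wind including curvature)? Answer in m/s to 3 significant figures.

8.81 m/s

Around a high, pressure-gradient force acts outward with centrifugal, so Coriolis balances both:
fV = (1/ρ)|∂P/∂n| + V²/R  →  V² − fR·V + fR·V_g = 0
With fR = 6.39×10⁻⁵ × 1501×10³ m = 95.9 m/s:
V = [fR − √((fR)² − 4 fR V_g)]/2 = [95.9 − √(95.9² − 4×95.9×8)]/2 = 8.81 m/s
Supergeostrophic (V > V_g = 8 m/s), as expected around a high.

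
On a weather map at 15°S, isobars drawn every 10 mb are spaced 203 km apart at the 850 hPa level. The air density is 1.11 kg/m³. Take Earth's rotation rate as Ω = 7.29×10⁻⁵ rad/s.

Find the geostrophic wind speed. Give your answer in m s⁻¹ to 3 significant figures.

Coriolis parameter at 15°S:
f = 2Ω sin φ = 2 × 7.29×10⁻⁵ × sin 15° = 3.77×10⁻⁵ s⁻¹
Pressure gradient: |∂P/∂n| = 1000 Pa / 203000 m = 4.93×10⁻³ Pa/m
Geostrophic balance (pressure-gradient force = Coriolis force):
V_g = (1/(fρ)) |∂P/∂n| = 4.93×10⁻³ / (3.77×10⁻⁵ × 1.11) = 118 m/s

118 m s⁻¹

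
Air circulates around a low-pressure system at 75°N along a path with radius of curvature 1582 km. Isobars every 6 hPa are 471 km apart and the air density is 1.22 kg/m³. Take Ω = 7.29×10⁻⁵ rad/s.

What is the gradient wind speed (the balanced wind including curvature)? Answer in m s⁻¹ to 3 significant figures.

Coriolis parameter at 75°N:
f = 2Ω sin φ = 2 × 7.29×10⁻⁵ × sin 75° = 1.41×10⁻⁴ s⁻¹
Pressure gradient: |∂P/∂n| = 600 Pa / 471000 m = 1.27×10⁻³ Pa/m
Geostrophic speed: V_g = |∂P/∂n|/(fρ) = 1.27×10⁻³/(1.41×10⁻⁴ × 1.22) = 7.41 m/s
Around a low, centrifugal force acts outward with Coriolis, so pressure-gradient force balances both:
(1/ρ)|∂P/∂n| = fV + V²/R  →  V² + fR·V − fR·V_g = 0
With fR = 1.41×10⁻⁴ × 1582×10³ m = 223 m/s:
V = [−fR + √((fR)² + 4 fR V_g)]/2 = [−223 + √(223² + 4×223×7.41)]/2 = 7.18 m/s
Subgeostrophic (V < V_g = 7.41 m/s), as expected around a low.

7.18 m s⁻¹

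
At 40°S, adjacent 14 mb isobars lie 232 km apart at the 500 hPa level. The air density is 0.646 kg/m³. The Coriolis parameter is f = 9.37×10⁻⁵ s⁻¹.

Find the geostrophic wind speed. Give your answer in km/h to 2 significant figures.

360 km/h

Pressure gradient: |∂P/∂n| = 1400 Pa / 232000 m = 6.03×10⁻³ Pa/m
Geostrophic balance (pressure-gradient force = Coriolis force):
V_g = (1/(fρ)) |∂P/∂n| = 6.03×10⁻³ / (9.37×10⁻⁵ × 0.646) = 99.7 m/s
Converting: 99.7 m/s × 3.6 = 360 km/h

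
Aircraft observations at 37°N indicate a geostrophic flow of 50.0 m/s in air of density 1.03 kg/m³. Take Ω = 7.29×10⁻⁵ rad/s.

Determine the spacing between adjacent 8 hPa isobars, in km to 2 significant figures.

Coriolis parameter at 37°N:
f = 2Ω sin φ = 2 × 7.29×10⁻⁵ × sin 37° = 8.77×10⁻⁵ s⁻¹
Geostrophic balance rearranged: |∂P/∂n| = f ρ V_g
|∂P/∂n| = 8.77×10⁻⁵ × 1.03 × 50.0 = 4.52×10⁻³ Pa/m
Isobar spacing: Δn = ΔP/|∂P/∂n| = 800 Pa / 4.52×10⁻³ Pa/m = 177036 m ≈ 180 km

180 km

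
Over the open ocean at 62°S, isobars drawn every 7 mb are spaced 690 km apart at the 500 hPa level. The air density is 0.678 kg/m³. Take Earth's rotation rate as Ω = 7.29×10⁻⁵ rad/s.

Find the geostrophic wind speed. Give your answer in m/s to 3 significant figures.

11.6 m/s

Coriolis parameter at 62°S:
f = 2Ω sin φ = 2 × 7.29×10⁻⁵ × sin 62° = 1.29×10⁻⁴ s⁻¹
Pressure gradient: |∂P/∂n| = 700 Pa / 690000 m = 1.01×10⁻³ Pa/m
Geostrophic balance (pressure-gradient force = Coriolis force):
V_g = (1/(fρ)) |∂P/∂n| = 1.01×10⁻³ / (1.29×10⁻⁴ × 0.678) = 11.6 m/s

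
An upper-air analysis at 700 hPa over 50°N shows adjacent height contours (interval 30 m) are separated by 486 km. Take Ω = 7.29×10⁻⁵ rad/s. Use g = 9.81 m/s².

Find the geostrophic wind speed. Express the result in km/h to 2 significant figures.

Coriolis parameter at 50°N:
f = 2Ω sin φ = 2 × 7.29×10⁻⁵ × sin 50° = 1.12×10⁻⁴ s⁻¹
Height gradient: |∂Z/∂n| = 30 m / 486000 m = 6.17×10⁻⁵
On a pressure surface, geostrophic balance gives V_g = (g/f)|∂Z/∂n|:
V_g = 9.81 × 6.17×10⁻⁵ / 1.12×10⁻⁴ = 5.42 m/s
Converting: 5.42 m/s × 3.6 = 20 km/h

20 km/h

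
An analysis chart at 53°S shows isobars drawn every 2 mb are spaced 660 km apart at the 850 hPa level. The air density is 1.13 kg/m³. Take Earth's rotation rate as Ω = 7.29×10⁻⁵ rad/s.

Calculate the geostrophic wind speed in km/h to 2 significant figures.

8.3 km/h

Coriolis parameter at 53°S:
f = 2Ω sin φ = 2 × 7.29×10⁻⁵ × sin 53° = 1.16×10⁻⁴ s⁻¹
Pressure gradient: |∂P/∂n| = 200 Pa / 660000 m = 3.03×10⁻⁴ Pa/m
Geostrophic balance (pressure-gradient force = Coriolis force):
V_g = (1/(fρ)) |∂P/∂n| = 3.03×10⁻⁴ / (1.16×10⁻⁴ × 1.13) = 2.30 m/s
Converting: 2.30 m/s × 3.6 = 8.3 km/h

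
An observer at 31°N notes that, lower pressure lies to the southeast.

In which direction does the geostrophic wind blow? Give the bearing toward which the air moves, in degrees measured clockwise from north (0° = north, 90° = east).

The pressure-gradient force points toward the southeast (bearing 135°).
Geostrophic balance: in the Northern Hemisphere the Coriolis force deflects motion to the right, so the geostrophic wind blows 90° to the right of the pressure-gradient force (low pressure on the left).
Rotating 135° by 90° clockwise gives 225° — the wind blows toward the southwest.

225°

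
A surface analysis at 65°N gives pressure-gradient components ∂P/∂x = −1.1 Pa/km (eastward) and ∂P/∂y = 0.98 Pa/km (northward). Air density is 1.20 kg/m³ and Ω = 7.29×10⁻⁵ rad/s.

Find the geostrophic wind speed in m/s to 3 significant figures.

9.29 m/s

Coriolis parameter at 65°N:
f = 2Ω sin φ = 2 × 7.29×10⁻⁵ × sin 65° = 1.32×10⁻⁴ s⁻¹
Component geostrophic relations (x east, y north):
u_g = −(1/(fρ)) ∂P/∂y,  v_g = (1/(fρ)) ∂P/∂x
u_g = −(0.98×10⁻³)/(1.32×10⁻⁴ × 1.20) = −6.18 m/s;  v_g = (−1.1×10⁻³)/(1.32×10⁻⁴ × 1.20) = −6.94 m/s
|V_g| = √(u_g² + v_g²) = 9.29 m/s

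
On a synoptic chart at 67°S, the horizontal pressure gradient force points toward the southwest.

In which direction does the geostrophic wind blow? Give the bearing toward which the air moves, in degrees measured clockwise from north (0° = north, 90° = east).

The pressure-gradient force points toward the southwest (bearing 225°).
Geostrophic balance: in the Southern Hemisphere the Coriolis force deflects motion to the left, so the geostrophic wind blows 90° to the left of the pressure-gradient force (low pressure on the right).
Rotating 225° by 90° counterclockwise gives 135° — the wind blows toward the southeast.

135°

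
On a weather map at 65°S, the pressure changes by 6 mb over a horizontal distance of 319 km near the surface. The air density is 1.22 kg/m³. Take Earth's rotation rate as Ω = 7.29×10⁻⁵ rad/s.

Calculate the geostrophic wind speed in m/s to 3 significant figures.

Coriolis parameter at 65°S:
f = 2Ω sin φ = 2 × 7.29×10⁻⁵ × sin 65° = 1.32×10⁻⁴ s⁻¹
Pressure gradient: |∂P/∂n| = 600 Pa / 319000 m = 1.88×10⁻³ Pa/m
Geostrophic balance (pressure-gradient force = Coriolis force):
V_g = (1/(fρ)) |∂P/∂n| = 1.88×10⁻³ / (1.32×10⁻⁴ × 1.22) = 11.7 m/s

11.7 m/s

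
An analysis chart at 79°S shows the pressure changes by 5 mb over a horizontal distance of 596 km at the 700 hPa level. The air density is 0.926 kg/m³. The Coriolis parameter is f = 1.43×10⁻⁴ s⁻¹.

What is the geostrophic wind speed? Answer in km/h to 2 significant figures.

Pressure gradient: |∂P/∂n| = 500 Pa / 596000 m = 8.39×10⁻⁴ Pa/m
Geostrophic balance (pressure-gradient force = Coriolis force):
V_g = (1/(fρ)) |∂P/∂n| = 8.39×10⁻⁴ / (1.43×10⁻⁴ × 0.926) = 6.34 m/s
Converting: 6.34 m/s × 3.6 = 23 km/h

23 km/h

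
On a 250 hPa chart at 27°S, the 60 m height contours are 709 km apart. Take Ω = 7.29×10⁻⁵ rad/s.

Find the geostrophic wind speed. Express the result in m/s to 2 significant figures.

Coriolis parameter at 27°S:
f = 2Ω sin φ = 2 × 7.29×10⁻⁵ × sin 27° = 6.62×10⁻⁵ s⁻¹
Height gradient: |∂Z/∂n| = 60 m / 709000 m = 8.46×10⁻⁵
On a pressure surface, geostrophic balance gives V_g = (g/f)|∂Z/∂n|:
V_g = 9.81 × 8.46×10⁻⁵ / 6.62×10⁻⁵ = 12.5 m/s

13 m/s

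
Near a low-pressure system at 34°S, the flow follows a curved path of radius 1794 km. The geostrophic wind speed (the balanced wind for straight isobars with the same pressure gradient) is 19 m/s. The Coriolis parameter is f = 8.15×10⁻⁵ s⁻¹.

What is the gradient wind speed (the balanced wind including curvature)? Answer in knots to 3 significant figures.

Around a low, centrifugal force acts outward with Coriolis, so pressure-gradient force balances both:
(1/ρ)|∂P/∂n| = fV + V²/R  →  V² + fR·V − fR·V_g = 0
With fR = 8.15×10⁻⁵ × 1794×10³ m = 146 m/s:
V = [−fR + √((fR)² + 4 fR V_g)]/2 = [−146 + √(146² + 4×146×19)]/2 = 17 m/s
Subgeostrophic (V < V_g = 19 m/s), as expected around a low.
Converting: 17 m/s × 1.944 = 33.1 knots

33.1 knots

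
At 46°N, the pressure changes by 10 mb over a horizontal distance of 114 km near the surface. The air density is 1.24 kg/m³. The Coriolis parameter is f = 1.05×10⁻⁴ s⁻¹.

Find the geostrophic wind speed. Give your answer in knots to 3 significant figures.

Pressure gradient: |∂P/∂n| = 1000 Pa / 114000 m = 8.77×10⁻³ Pa/m
Geostrophic balance (pressure-gradient force = Coriolis force):
V_g = (1/(fρ)) |∂P/∂n| = 8.77×10⁻³ / (1.05×10⁻⁴ × 1.24) = 67.4 m/s
Converting: 67.4 m/s × 1.944 = 131 knots

131 knots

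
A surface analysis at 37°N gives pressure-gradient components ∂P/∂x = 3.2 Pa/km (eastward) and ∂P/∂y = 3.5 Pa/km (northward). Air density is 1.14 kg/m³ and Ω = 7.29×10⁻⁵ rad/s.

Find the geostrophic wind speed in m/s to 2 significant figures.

47 m/s

Coriolis parameter at 37°N:
f = 2Ω sin φ = 2 × 7.29×10⁻⁵ × sin 37° = 8.77×10⁻⁵ s⁻¹
Component geostrophic relations (x east, y north):
u_g = −(1/(fρ)) ∂P/∂y,  v_g = (1/(fρ)) ∂P/∂x
u_g = −(3.5×10⁻³)/(8.77×10⁻⁵ × 1.14) = −35.0 m/s;  v_g = (3.2×10⁻³)/(8.77×10⁻⁵ × 1.14) = 32.0 m/s
|V_g| = √(u_g² + v_g²) = 47.4 m/s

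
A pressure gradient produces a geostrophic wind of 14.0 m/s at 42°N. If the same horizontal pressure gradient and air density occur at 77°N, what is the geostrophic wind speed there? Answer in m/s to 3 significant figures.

With the same pressure gradient and density, V_g ∝ 1/f ∝ 1/sin φ.
V₂ = V₁ · sin φ₁ / sin φ₂ = 14.0 × sin 42° / sin 77°
V₂ = 14.0 × 0.6691/0.9744 = 9.61 m/s

9.61 m/s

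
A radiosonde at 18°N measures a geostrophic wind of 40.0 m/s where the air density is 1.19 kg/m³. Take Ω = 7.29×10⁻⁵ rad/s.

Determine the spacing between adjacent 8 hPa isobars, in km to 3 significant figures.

Coriolis parameter at 18°N:
f = 2Ω sin φ = 2 × 7.29×10⁻⁵ × sin 18° = 4.51×10⁻⁵ s⁻¹
Geostrophic balance rearranged: |∂P/∂n| = f ρ V_g
|∂P/∂n| = 4.51×10⁻⁵ × 1.19 × 40.0 = 2.14×10⁻³ Pa/m
Isobar spacing: Δn = ΔP/|∂P/∂n| = 800 Pa / 2.14×10⁻³ Pa/m = 373029 m ≈ 373 km

373 km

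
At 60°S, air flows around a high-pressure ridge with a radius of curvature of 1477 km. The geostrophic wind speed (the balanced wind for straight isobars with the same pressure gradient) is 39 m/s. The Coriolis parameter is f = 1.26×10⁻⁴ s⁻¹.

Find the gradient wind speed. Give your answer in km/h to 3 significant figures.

Around a high, pressure-gradient force acts outward with centrifugal, so Coriolis balances both:
fV = (1/ρ)|∂P/∂n| + V²/R  →  V² − fR·V + fR·V_g = 0
With fR = 1.26×10⁻⁴ × 1477×10³ m = 186 m/s:
V = [fR − √((fR)² − 4 fR V_g)]/2 = [186 − √(186² − 4×186×39)]/2 = 55.6 m/s
Supergeostrophic (V > V_g = 39 m/s), as expected around a high.
Converting: 55.6 m/s × 3.6 = 200 km/h

200 km/h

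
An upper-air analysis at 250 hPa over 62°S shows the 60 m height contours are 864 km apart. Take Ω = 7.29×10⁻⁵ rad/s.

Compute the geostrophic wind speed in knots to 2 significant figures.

Coriolis parameter at 62°S:
f = 2Ω sin φ = 2 × 7.29×10⁻⁵ × sin 62° = 1.29×10⁻⁴ s⁻¹
Height gradient: |∂Z/∂n| = 60 m / 864000 m = 6.94×10⁻⁵
On a pressure surface, geostrophic balance gives V_g = (g/f)|∂Z/∂n|:
V_g = 9.81 × 6.94×10⁻⁵ / 1.29×10⁻⁴ = 5.29 m/s
Converting: 5.29 m/s × 1.944 = 10 knots

10 knots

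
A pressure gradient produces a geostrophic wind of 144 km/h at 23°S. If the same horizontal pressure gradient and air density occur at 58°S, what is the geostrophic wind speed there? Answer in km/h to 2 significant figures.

66 km/h

With the same pressure gradient and density, V_g ∝ 1/f ∝ 1/sin φ.
V₂ = V₁ · sin φ₁ / sin φ₂ = 144 × sin 23° / sin 58°
V₂ = 144 × 0.3907/0.8480 = 66 km/h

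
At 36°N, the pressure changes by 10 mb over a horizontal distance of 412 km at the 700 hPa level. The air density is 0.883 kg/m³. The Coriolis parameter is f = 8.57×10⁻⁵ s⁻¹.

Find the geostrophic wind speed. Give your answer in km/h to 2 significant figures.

120 km/h

Pressure gradient: |∂P/∂n| = 1000 Pa / 412000 m = 2.43×10⁻³ Pa/m
Geostrophic balance (pressure-gradient force = Coriolis force):
V_g = (1/(fρ)) |∂P/∂n| = 2.43×10⁻³ / (8.57×10⁻⁵ × 0.883) = 32.1 m/s
Converting: 32.1 m/s × 3.6 = 120 km/h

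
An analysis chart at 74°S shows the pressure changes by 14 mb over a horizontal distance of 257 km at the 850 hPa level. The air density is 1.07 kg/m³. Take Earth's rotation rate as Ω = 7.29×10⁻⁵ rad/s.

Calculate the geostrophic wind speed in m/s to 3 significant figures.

36.3 m/s

Coriolis parameter at 74°S:
f = 2Ω sin φ = 2 × 7.29×10⁻⁵ × sin 74° = 1.40×10⁻⁴ s⁻¹
Pressure gradient: |∂P/∂n| = 1400 Pa / 257000 m = 5.45×10⁻³ Pa/m
Geostrophic balance (pressure-gradient force = Coriolis force):
V_g = (1/(fρ)) |∂P/∂n| = 5.45×10⁻³ / (1.40×10⁻⁴ × 1.07) = 36.3 m/s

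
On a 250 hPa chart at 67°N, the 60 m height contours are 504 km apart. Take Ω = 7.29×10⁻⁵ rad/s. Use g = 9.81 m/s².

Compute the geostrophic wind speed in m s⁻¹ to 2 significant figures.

Coriolis parameter at 67°N:
f = 2Ω sin φ = 2 × 7.29×10⁻⁵ × sin 67° = 1.34×10⁻⁴ s⁻¹
Height gradient: |∂Z/∂n| = 60 m / 504000 m = 1.19×10⁻⁴
On a pressure surface, geostrophic balance gives V_g = (g/f)|∂Z/∂n|:
V_g = 9.81 × 1.19×10⁻⁴ / 1.34×10⁻⁴ = 8.70 m/s

8.7 m s⁻¹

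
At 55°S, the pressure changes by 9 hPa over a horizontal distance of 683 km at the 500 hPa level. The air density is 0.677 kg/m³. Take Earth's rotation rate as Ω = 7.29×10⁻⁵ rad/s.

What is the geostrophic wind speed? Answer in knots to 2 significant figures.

32 knots

Coriolis parameter at 55°S:
f = 2Ω sin φ = 2 × 7.29×10⁻⁵ × sin 55° = 1.19×10⁻⁴ s⁻¹
Pressure gradient: |∂P/∂n| = 900 Pa / 683000 m = 1.32×10⁻³ Pa/m
Geostrophic balance (pressure-gradient force = Coriolis force):
V_g = (1/(fρ)) |∂P/∂n| = 1.32×10⁻³ / (1.19×10⁻⁴ × 0.677) = 16.3 m/s
Converting: 16.3 m/s × 1.944 = 32 knots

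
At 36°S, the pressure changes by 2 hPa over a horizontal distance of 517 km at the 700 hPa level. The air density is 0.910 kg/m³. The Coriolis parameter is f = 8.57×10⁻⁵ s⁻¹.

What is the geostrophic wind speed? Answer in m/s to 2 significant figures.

5.0 m/s

Pressure gradient: |∂P/∂n| = 200 Pa / 517000 m = 3.87×10⁻⁴ Pa/m
Geostrophic balance (pressure-gradient force = Coriolis force):
V_g = (1/(fρ)) |∂P/∂n| = 3.87×10⁻⁴ / (8.57×10⁻⁵ × 0.910) = 4.96 m/s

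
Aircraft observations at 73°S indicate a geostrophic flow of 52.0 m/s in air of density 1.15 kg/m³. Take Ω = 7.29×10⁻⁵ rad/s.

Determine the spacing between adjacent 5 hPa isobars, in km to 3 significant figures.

60.0 km

Coriolis parameter at 73°S:
f = 2Ω sin φ = 2 × 7.29×10⁻⁵ × sin 73° = 1.39×10⁻⁴ s⁻¹
Geostrophic balance rearranged: |∂P/∂n| = f ρ V_g
|∂P/∂n| = 1.39×10⁻⁴ × 1.15 × 52.0 = 8.34×10⁻³ Pa/m
Isobar spacing: Δn = ΔP/|∂P/∂n| = 500 Pa / 8.34×10⁻³ Pa/m = 59967 m ≈ 60.0 km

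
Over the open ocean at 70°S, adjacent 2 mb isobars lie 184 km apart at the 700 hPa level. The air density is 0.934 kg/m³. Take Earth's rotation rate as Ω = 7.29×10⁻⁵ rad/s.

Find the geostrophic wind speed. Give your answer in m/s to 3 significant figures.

Coriolis parameter at 70°S:
f = 2Ω sin φ = 2 × 7.29×10⁻⁵ × sin 70° = 1.37×10⁻⁴ s⁻¹
Pressure gradient: |∂P/∂n| = 200 Pa / 184000 m = 1.09×10⁻³ Pa/m
Geostrophic balance (pressure-gradient force = Coriolis force):
V_g = (1/(fρ)) |∂P/∂n| = 1.09×10⁻³ / (1.37×10⁻⁴ × 0.934) = 8.49 m/s

8.49 m/s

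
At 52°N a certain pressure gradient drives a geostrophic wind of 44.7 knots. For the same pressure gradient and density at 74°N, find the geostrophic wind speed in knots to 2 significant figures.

37 knots

With the same pressure gradient and density, V_g ∝ 1/f ∝ 1/sin φ.
V₂ = V₁ · sin φ₁ / sin φ₂ = 44.7 × sin 52° / sin 74°
V₂ = 44.7 × 0.7880/0.9613 = 37 knots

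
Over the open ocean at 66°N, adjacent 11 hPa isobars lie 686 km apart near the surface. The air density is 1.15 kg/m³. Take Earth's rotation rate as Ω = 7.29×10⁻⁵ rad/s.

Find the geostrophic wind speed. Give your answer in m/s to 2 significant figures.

10 m/s

Coriolis parameter at 66°N:
f = 2Ω sin φ = 2 × 7.29×10⁻⁵ × sin 66° = 1.33×10⁻⁴ s⁻¹
Pressure gradient: |∂P/∂n| = 1100 Pa / 686000 m = 1.60×10⁻³ Pa/m
Geostrophic balance (pressure-gradient force = Coriolis force):
V_g = (1/(fρ)) |∂P/∂n| = 1.60×10⁻³ / (1.33×10⁻⁴ × 1.15) = 10.5 m/s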